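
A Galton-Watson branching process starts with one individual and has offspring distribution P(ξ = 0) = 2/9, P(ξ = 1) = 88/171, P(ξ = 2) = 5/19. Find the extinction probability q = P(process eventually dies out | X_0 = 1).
q = 38/45

The pgf is f(s) = 2/9 + 88/171·s + 5/19·s². The extinction probability q is the smallest fixed point of f in [0, 1]. Setting s = f(s):
  5/19·s² + (88/171 − 1)·s + 2/9 = 0
  5/19·s² − (2/9 + 5/19)·s + 2/9 = 0
which factors as (s − 1)·(5/19·s − 2/9) = 0, giving roots s = 1 and s = (2/9)/(5/19) = 38/45.
Mean offspring μ = 88/171 + 2·5/19 = 178/171 > 1 (supercritical), so q < 1. The extinction probability is the smaller root: q = (2/9)/(5/19) = 38/45.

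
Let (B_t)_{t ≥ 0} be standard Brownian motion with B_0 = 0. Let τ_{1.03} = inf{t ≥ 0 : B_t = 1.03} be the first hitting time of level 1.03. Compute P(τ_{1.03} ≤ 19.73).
P(τ_{1.03} ≤ 19.73) = 2(1 − Φ(1.03/√19.73)) = 2(1 − Φ(0.2319)) ≈ 0.8166

By the reflection principle for standard BM, P(τ_b ≤ t) = 2 · P(B_t ≥ b). Since B_t ~ N(0, t), P(B_t ≥ 1.03) = 1 − Φ(1.03/√t) = 1 − Φ(1.03/√19.73) = 1 − Φ(0.2319) ≈ 0.40831. Doubling: P(τ_{1.03} ≤ 19.73) ≈ 2 · 0.40831 = 0.81662 ≈ 0.8166.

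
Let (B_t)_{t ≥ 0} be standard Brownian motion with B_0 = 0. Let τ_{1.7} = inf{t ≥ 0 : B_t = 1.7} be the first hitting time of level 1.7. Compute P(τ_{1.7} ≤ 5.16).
P(τ_{1.7} ≤ 5.16) = 2(1 − Φ(1.7/√5.16)) = 2(1 − Φ(0.7484)) ≈ 0.4542

By the reflection principle for standard BM, P(τ_b ≤ t) = 2 · P(B_t ≥ b). Since B_t ~ N(0, t), P(B_t ≥ 1.7) = 1 − Φ(1.7/√t) = 1 − Φ(1.7/√5.16) = 1 − Φ(0.7484) ≈ 0.22711. Doubling: P(τ_{1.7} ≤ 5.16) ≈ 2 · 0.22711 = 0.45422 ≈ 0.4542.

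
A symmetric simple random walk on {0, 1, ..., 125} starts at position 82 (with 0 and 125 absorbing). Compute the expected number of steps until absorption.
E[τ | X_0 = 82] = 3526

Let v_k = E[τ | X_0 = k]. Boundary: v_0 = v_125 = 0. Recurrence: v_k = 1 + (v_{k-1} + v_{k+1})/2 for 1 ≤ k ≤ 124. The particular solution to v_k − (v_{k-1} + v_{k+1})/2 = 1 is v_k = −k^2. Adding homogeneous solution A + B k and matching boundaries gives v_k = k (125 − k). Substituting k = 82: v_82 = 82 · 43 = 3526.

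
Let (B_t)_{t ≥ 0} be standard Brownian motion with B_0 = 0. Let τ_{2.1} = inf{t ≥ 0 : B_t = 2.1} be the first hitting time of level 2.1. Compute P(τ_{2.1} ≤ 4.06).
P(τ_{2.1} ≤ 4.06) = 2(1 − Φ(2.1/√4.06)) = 2(1 − Φ(1.0422)) ≈ 0.2973

By the reflection principle for standard BM, P(τ_b ≤ t) = 2 · P(B_t ≥ b). Since B_t ~ N(0, t), P(B_t ≥ 2.1) = 1 − Φ(2.1/√t) = 1 − Φ(2.1/√4.06) = 1 − Φ(1.0422) ≈ 0.14866. Doubling: P(τ_{2.1} ≤ 4.06) ≈ 2 · 0.14866 = 0.29732 ≈ 0.2973.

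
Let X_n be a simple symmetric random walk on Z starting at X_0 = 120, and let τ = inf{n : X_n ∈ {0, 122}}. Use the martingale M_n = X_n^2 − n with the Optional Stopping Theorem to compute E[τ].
E[τ] = 240

M_n = X_n^2 − n is a martingale (since E[X_{n+1}^2 | F_n] = X_n^2 + 1). By OST (τ has finite mean in a bounded region), E[M_τ] = E[M_0] = X_0^2 − 0 = 120^2 = 14400. Also E[M_τ] = E[X_τ^2] − E[τ]. The walk exits at 0 or 122, with P(hit 122 first) = 120/122, so E[X_τ^2] = 122^2 · 120/122 + 0 = 14640. Thus E[τ] = E[X_τ^2] − E[M_τ] = 14640 − 14400 = 240 = 120(122 − 120) = 240.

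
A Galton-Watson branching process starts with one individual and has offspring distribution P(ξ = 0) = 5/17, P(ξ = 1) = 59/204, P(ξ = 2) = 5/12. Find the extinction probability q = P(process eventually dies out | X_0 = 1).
q = 12/17

The pgf is f(s) = 5/17 + 59/204·s + 5/12·s². The extinction probability q is the smallest fixed point of f in [0, 1]. Setting s = f(s):
  5/12·s² + (59/204 − 1)·s + 5/17 = 0
  5/12·s² − (5/17 + 5/12)·s + 5/17 = 0
which factors as (s − 1)·(5/12·s − 5/17) = 0, giving roots s = 1 and s = (5/17)/(5/12) = 12/17.
Mean offspring μ = 59/204 + 2·5/12 = 229/204 > 1 (supercritical), so q < 1. The extinction probability is the smaller root: q = (5/17)/(5/12) = 12/17.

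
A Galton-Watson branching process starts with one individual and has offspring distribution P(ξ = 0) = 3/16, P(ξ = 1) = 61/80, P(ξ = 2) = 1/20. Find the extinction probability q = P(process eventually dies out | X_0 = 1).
q = 1

Mean offspring μ = 0·3/16 + 1·61/80 + 2·1/20 = 69/80 ≤ 1. For μ ≤ 1 with offspring not concentrated at 1, the Galton-Watson process goes extinct almost surely, so q = 1.
(Algebraic check: The pgf is f(s) = 3/16 + 61/80·s + 1/20·s². The extinction probability q is the smallest fixed point of f in [0, 1]. Setting s = f(s):
  1/20·s² + (61/80 − 1)·s + 3/16 = 0
  1/20·s² − (3/16 + 1/20)·s + 3/16 = 0
which factors as (s − 1)·(1/20·s − 3/16) = 0, giving roots s = 1 and s = (3/16)/(1/20) = 15/4. Since 15/4 ≥ 1, the smallest root in [0, 1] is s = 1.)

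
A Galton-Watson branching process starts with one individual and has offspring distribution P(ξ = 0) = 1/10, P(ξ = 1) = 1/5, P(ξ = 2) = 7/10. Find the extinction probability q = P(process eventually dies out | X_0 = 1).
q = 1/7

The pgf is f(s) = 1/10 + 1/5·s + 7/10·s². The extinction probability q is the smallest fixed point of f in [0, 1]. Setting s = f(s):
  7/10·s² + (1/5 − 1)·s + 1/10 = 0
  7/10·s² − (1/10 + 7/10)·s + 1/10 = 0
which factors as (s − 1)·(7/10·s − 1/10) = 0, giving roots s = 1 and s = (1/10)/(7/10) = 1/7.
Mean offspring μ = 1/5 + 2·7/10 = 8/5 > 1 (supercritical), so q < 1. The extinction probability is the smaller root: q = (1/10)/(7/10) = 1/7.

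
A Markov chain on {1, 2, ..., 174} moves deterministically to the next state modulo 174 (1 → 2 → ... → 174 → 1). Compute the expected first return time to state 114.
E[T_114 | X_0 = 114] = 174

The chain cycles deterministically, so starting at state 114 it returns in exactly 174 steps. Equivalently, the stationary distribution is uniform π_j = 1/174 for every state j, so by Kac's formula E[T_114] = 1/π_114 = 174.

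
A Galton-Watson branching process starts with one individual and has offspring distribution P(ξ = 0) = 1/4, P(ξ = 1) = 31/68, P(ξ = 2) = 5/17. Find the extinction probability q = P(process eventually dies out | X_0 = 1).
q = 17/20

The pgf is f(s) = 1/4 + 31/68·s + 5/17·s². The extinction probability q is the smallest fixed point of f in [0, 1]. Setting s = f(s):
  5/17·s² + (31/68 − 1)·s + 1/4 = 0
  5/17·s² − (1/4 + 5/17)·s + 1/4 = 0
which factors as (s − 1)·(5/17·s − 1/4) = 0, giving roots s = 1 and s = (1/4)/(5/17) = 17/20.
Mean offspring μ = 31/68 + 2·5/17 = 71/68 > 1 (supercritical), so q < 1. The extinction probability is the smaller root: q = (1/4)/(5/17) = 17/20.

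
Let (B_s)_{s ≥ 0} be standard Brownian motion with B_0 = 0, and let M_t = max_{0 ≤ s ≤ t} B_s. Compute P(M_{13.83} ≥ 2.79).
P(M_{13.83} ≥ 2.79) = 2·P(B_{13.83} ≥ 2.79) = 2(1 − Φ(2.79/√13.83)) ≈ 0.4531

By the reflection principle for Brownian motion, P(M_t ≥ a) = 2 · P(B_t ≥ a) for a ≥ 0. Since B_t ~ N(0, t), P(B_t ≥ 2.79) = 1 − Φ(2.79/√t) = 1 − Φ(2.79/√13.83) = 1 − Φ(0.7502). So
  P(M_{13.83} ≥ 2.79) = 2(1 − Φ(0.7502)) ≈ 0.4531.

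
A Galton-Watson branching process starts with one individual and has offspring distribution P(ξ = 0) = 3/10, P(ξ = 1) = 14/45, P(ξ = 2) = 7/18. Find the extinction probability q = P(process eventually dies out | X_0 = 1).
q = 27/35

The pgf is f(s) = 3/10 + 14/45·s + 7/18·s². The extinction probability q is the smallest fixed point of f in [0, 1]. Setting s = f(s):
  7/18·s² + (14/45 − 1)·s + 3/10 = 0
  7/18·s² − (3/10 + 7/18)·s + 3/10 = 0
which factors as (s − 1)·(7/18·s − 3/10) = 0, giving roots s = 1 and s = (3/10)/(7/18) = 27/35.
Mean offspring μ = 14/45 + 2·7/18 = 49/45 > 1 (supercritical), so q < 1. The extinction probability is the smaller root: q = (3/10)/(7/18) = 27/35.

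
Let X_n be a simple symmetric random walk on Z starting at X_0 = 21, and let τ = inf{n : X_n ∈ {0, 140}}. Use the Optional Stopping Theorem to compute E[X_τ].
E[X_τ] = 21

X_n is a martingale and τ is a bounded-mean stopping time (indeed τ is finite a.s. with bounded expectation since the walk is in a bounded region). By the OST, E[X_τ] = E[X_0] = 21. Equivalently: E[X_τ] = 140 · P(hit 140 first) + 0 · P(hit 0 first) = 140 · (21/140) = 21.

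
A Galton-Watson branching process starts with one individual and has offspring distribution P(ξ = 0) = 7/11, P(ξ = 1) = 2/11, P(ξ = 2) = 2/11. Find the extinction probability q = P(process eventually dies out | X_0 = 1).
q = 1

Mean offspring μ = 0·7/11 + 1·2/11 + 2·2/11 = 6/11 ≤ 1. For μ ≤ 1 with offspring not concentrated at 1, the Galton-Watson process goes extinct almost surely, so q = 1.
(Algebraic check: The pgf is f(s) = 7/11 + 2/11·s + 2/11·s². The extinction probability q is the smallest fixed point of f in [0, 1]. Setting s = f(s):
  2/11·s² + (2/11 − 1)·s + 7/11 = 0
  2/11·s² − (7/11 + 2/11)·s + 7/11 = 0
which factors as (s − 1)·(2/11·s − 7/11) = 0, giving roots s = 1 and s = (7/11)/(2/11) = 7/2. Since 7/2 ≥ 1, the smallest root in [0, 1] is s = 1.)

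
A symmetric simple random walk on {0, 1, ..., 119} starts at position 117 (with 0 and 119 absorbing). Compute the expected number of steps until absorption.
E[τ | X_0 = 117] = 234

Let v_k = E[τ | X_0 = k]. Boundary: v_0 = v_119 = 0. Recurrence: v_k = 1 + (v_{k-1} + v_{k+1})/2 for 1 ≤ k ≤ 118. The particular solution to v_k − (v_{k-1} + v_{k+1})/2 = 1 is v_k = −k^2. Adding homogeneous solution A + B k and matching boundaries gives v_k = k (119 − k). Substituting k = 117: v_117 = 117 · 2 = 234.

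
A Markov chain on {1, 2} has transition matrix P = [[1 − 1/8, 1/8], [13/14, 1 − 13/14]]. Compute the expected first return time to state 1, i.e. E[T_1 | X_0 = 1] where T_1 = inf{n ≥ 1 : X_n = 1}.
E[T_1 | X_0 = 1] = 1/π_1 = 59/52

For an irreducible recurrent Markov chain with stationary distribution π, E[T_i | X_0 = i] = 1/π_i (Kac's formula). Here π_1 = (13/14)/(1/8 + 13/14) = (13/14)/(59/56) = 52/59, so E[T_1 | X_0 = 1] = 1/π_1 = (1/8 + 13/14)/(13/14) = (59/56)/(13/14) = 59/52.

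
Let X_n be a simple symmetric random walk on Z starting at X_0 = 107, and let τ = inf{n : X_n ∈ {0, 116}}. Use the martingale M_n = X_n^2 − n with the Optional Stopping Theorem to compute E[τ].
E[τ] = 963

M_n = X_n^2 − n is a martingale (since E[X_{n+1}^2 | F_n] = X_n^2 + 1). By OST (τ has finite mean in a bounded region), E[M_τ] = E[M_0] = X_0^2 − 0 = 107^2 = 11449. Also E[M_τ] = E[X_τ^2] − E[τ]. The walk exits at 0 or 116, with P(hit 116 first) = 107/116, so E[X_τ^2] = 116^2 · 107/116 + 0 = 12412. Thus E[τ] = E[X_τ^2] − E[M_τ] = 12412 − 11449 = 963 = 107(116 − 107) = 963.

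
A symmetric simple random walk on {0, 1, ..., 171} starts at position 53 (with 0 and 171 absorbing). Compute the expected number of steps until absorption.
E[τ | X_0 = 53] = 6254

Let v_k = E[τ | X_0 = k]. Boundary: v_0 = v_171 = 0. Recurrence: v_k = 1 + (v_{k-1} + v_{k+1})/2 for 1 ≤ k ≤ 170. The particular solution to v_k − (v_{k-1} + v_{k+1})/2 = 1 is v_k = −k^2. Adding homogeneous solution A + B k and matching boundaries gives v_k = k (171 − k). Substituting k = 53: v_53 = 53 · 118 = 6254.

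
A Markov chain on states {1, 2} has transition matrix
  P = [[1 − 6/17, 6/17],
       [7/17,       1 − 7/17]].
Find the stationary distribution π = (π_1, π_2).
π_1 = 7/13, π_2 = 6/13

Solve πP = π with π_1 + π_2 = 1. From πP = π: π_1 · (1 − 6/17) + π_2 · 7/17 = π_1 ⇒ π_2 · 7/17 = π_1 · 6/17 ⇒ π_2/π_1 = (6/17)/(7/17) = 6/7. Together with π_1 + π_2 = 1:
  π_1 = (7/17)/(6/17 + 7/17) = (7/17)/(13/17) = 7/13,
  π_2 = (6/17)/(6/17 + 7/17) = (6/17)/(13/17) = 6/13.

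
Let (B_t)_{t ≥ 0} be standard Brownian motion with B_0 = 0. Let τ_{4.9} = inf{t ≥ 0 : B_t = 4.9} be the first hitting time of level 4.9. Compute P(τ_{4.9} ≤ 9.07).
P(τ_{4.9} ≤ 9.07) = 2(1 − Φ(4.9/√9.07)) = 2(1 − Φ(1.6270)) ≈ 0.1037

By the reflection principle for standard BM, P(τ_b ≤ t) = 2 · P(B_t ≥ b). Since B_t ~ N(0, t), P(B_t ≥ 4.9) = 1 − Φ(4.9/√t) = 1 − Φ(4.9/√9.07) = 1 − Φ(1.6270) ≈ 0.05187. Doubling: P(τ_{4.9} ≤ 9.07) ≈ 2 · 0.05187 = 0.10374 ≈ 0.1037.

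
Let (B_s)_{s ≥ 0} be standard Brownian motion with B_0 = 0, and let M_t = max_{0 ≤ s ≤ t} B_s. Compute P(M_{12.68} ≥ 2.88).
P(M_{12.68} ≥ 2.88) = 2·P(B_{12.68} ≥ 2.88) = 2(1 − Φ(2.88/√12.68)) ≈ 0.4186

By the reflection principle for Brownian motion, P(M_t ≥ a) = 2 · P(B_t ≥ a) for a ≥ 0. Since B_t ~ N(0, t), P(B_t ≥ 2.88) = 1 − Φ(2.88/√t) = 1 − Φ(2.88/√12.68) = 1 − Φ(0.8088). So
  P(M_{12.68} ≥ 2.88) = 2(1 − Φ(0.8088)) ≈ 0.4186.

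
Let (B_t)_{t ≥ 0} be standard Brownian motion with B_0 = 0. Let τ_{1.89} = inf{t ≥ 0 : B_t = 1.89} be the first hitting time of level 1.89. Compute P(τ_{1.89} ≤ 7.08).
P(τ_{1.89} ≤ 7.08) = 2(1 − Φ(1.89/√7.08)) = 2(1 − Φ(0.7103)) ≈ 0.4775

By the reflection principle for standard BM, P(τ_b ≤ t) = 2 · P(B_t ≥ b). Since B_t ~ N(0, t), P(B_t ≥ 1.89) = 1 − Φ(1.89/√t) = 1 − Φ(1.89/√7.08) = 1 − Φ(0.7103) ≈ 0.23876. Doubling: P(τ_{1.89} ≤ 7.08) ≈ 2 · 0.23876 = 0.47752 ≈ 0.4775.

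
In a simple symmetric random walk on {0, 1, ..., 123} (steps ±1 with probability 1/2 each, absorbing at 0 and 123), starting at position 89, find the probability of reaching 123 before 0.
P(hit 123 before 0) = 89/123

Let u_k = P(hit 123 before 0 | start at k). Then u_0 = 0, u_123 = 1, and u_k = u_{k-1}/2 + u_{k+1}/2 for 1 ≤ k ≤ 122. This harmonic recurrence is solved by u_k = k/123, giving u_89 = 89/123.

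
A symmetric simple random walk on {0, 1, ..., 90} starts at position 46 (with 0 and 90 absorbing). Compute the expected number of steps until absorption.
E[τ | X_0 = 46] = 2024

Let v_k = E[τ | X_0 = k]. Boundary: v_0 = v_90 = 0. Recurrence: v_k = 1 + (v_{k-1} + v_{k+1})/2 for 1 ≤ k ≤ 89. The particular solution to v_k − (v_{k-1} + v_{k+1})/2 = 1 is v_k = −k^2. Adding homogeneous solution A + B k and matching boundaries gives v_k = k (90 − k). Substituting k = 46: v_46 = 46 · 44 = 2024.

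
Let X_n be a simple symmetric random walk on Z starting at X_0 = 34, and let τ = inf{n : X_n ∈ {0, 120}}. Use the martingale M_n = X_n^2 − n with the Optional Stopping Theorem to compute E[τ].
E[τ] = 2924

M_n = X_n^2 − n is a martingale (since E[X_{n+1}^2 | F_n] = X_n^2 + 1). By OST (τ has finite mean in a bounded region), E[M_τ] = E[M_0] = X_0^2 − 0 = 34^2 = 1156. Also E[M_τ] = E[X_τ^2] − E[τ]. The walk exits at 0 or 120, with P(hit 120 first) = 34/120, so E[X_τ^2] = 120^2 · 34/120 + 0 = 4080. Thus E[τ] = E[X_τ^2] − E[M_τ] = 4080 − 1156 = 2924 = 34(120 − 34) = 2924.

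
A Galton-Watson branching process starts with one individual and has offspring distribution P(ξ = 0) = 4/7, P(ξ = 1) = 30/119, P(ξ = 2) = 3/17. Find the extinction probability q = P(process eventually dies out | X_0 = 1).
q = 1

Mean offspring μ = 0·4/7 + 1·30/119 + 2·3/17 = 72/119 ≤ 1. For μ ≤ 1 with offspring not concentrated at 1, the Galton-Watson process goes extinct almost surely, so q = 1.
(Algebraic check: The pgf is f(s) = 4/7 + 30/119·s + 3/17·s². The extinction probability q is the smallest fixed point of f in [0, 1]. Setting s = f(s):
  3/17·s² + (30/119 − 1)·s + 4/7 = 0
  3/17·s² − (4/7 + 3/17)·s + 4/7 = 0
which factors as (s − 1)·(3/17·s − 4/7) = 0, giving roots s = 1 and s = (4/7)/(3/17) = 68/21. Since 68/21 ≥ 1, the smallest root in [0, 1] is s = 1.)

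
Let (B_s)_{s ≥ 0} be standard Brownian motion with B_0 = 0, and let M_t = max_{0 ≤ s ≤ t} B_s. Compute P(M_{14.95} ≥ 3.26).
P(M_{14.95} ≥ 3.26) = 2·P(B_{14.95} ≥ 3.26) = 2(1 − Φ(3.26/√14.95)) ≈ 0.3992

By the reflection principle for Brownian motion, P(M_t ≥ a) = 2 · P(B_t ≥ a) for a ≥ 0. Since B_t ~ N(0, t), P(B_t ≥ 3.26) = 1 − Φ(3.26/√t) = 1 − Φ(3.26/√14.95) = 1 − Φ(0.8431). So
  P(M_{14.95} ≥ 3.26) = 2(1 − Φ(0.8431)) ≈ 0.3992.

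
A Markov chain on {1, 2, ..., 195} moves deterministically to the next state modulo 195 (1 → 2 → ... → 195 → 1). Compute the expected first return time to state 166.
E[T_166 | X_0 = 166] = 195

The chain cycles deterministically, so starting at state 166 it returns in exactly 195 steps. Equivalently, the stationary distribution is uniform π_j = 1/195 for every state j, so by Kac's formula E[T_166] = 1/π_166 = 195.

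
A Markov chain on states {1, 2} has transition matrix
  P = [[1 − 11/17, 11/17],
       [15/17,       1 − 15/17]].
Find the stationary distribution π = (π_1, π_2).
π_1 = 15/26, π_2 = 11/26

Solve πP = π with π_1 + π_2 = 1. From πP = π: π_1 · (1 − 11/17) + π_2 · 15/17 = π_1 ⇒ π_2 · 15/17 = π_1 · 11/17 ⇒ π_2/π_1 = (11/17)/(15/17) = 11/15. Together with π_1 + π_2 = 1:
  π_1 = (15/17)/(11/17 + 15/17) = (15/17)/(26/17) = 15/26,
  π_2 = (11/17)/(11/17 + 15/17) = (11/17)/(26/17) = 11/26.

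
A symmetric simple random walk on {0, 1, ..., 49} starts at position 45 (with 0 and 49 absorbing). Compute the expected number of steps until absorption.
E[τ | X_0 = 45] = 180

Let v_k = E[τ | X_0 = k]. Boundary: v_0 = v_49 = 0. Recurrence: v_k = 1 + (v_{k-1} + v_{k+1})/2 for 1 ≤ k ≤ 48. The particular solution to v_k − (v_{k-1} + v_{k+1})/2 = 1 is v_k = −k^2. Adding homogeneous solution A + B k and matching boundaries gives v_k = k (49 − k). Substituting k = 45: v_45 = 45 · 4 = 180.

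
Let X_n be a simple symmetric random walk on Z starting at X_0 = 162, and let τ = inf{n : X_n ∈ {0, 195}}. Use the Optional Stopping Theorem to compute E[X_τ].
E[X_τ] = 162

X_n is a martingale and τ is a bounded-mean stopping time (indeed τ is finite a.s. with bounded expectation since the walk is in a bounded region). By the OST, E[X_τ] = E[X_0] = 162. Equivalently: E[X_τ] = 195 · P(hit 195 first) + 0 · P(hit 0 first) = 195 · (162/195) = 162.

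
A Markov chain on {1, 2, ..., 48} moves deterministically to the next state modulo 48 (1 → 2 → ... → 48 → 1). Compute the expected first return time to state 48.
E[T_48 | X_0 = 48] = 48

The chain cycles deterministically, so starting at state 48 it returns in exactly 48 steps. Equivalently, the stationary distribution is uniform π_j = 1/48 for every state j, so by Kac's formula E[T_48] = 1/π_48 = 48.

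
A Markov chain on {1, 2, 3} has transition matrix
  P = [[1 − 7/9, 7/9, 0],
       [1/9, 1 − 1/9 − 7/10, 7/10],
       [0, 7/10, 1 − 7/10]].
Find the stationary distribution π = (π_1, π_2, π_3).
π = (1/15, 7/15, 7/15)

This is a birth-death chain on three states, which satisfies detailed balance: π_1 · P_{12} = π_2 · P_{21} and π_2 · P_{23} = π_3 · P_{32}.
From π_1 · 7/9 = π_2 · 1/9: π_2/π_1 = (7/9)/(1/9) = 7.
From π_2 · 7/10 = π_3 · 7/10: π_3/π_2 = (7/10)/(7/10) = 1.
Take π_1 proportional to 1; then unnormalized π = (1, 7, 7). Normalize by dividing by the sum 15:
  π = (1/15, 7/15, 7/15).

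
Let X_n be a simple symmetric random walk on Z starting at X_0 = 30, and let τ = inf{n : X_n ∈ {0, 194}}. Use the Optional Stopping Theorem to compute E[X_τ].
E[X_τ] = 30

X_n is a martingale and τ is a bounded-mean stopping time (indeed τ is finite a.s. with bounded expectation since the walk is in a bounded region). By the OST, E[X_τ] = E[X_0] = 30. Equivalently: E[X_τ] = 194 · P(hit 194 first) + 0 · P(hit 0 first) = 194 · (30/194) = 30.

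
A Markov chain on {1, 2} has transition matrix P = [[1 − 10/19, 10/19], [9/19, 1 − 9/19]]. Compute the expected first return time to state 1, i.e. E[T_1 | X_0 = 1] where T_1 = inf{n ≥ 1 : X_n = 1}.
E[T_1 | X_0 = 1] = 1/π_1 = 19/9

For an irreducible recurrent Markov chain with stationary distribution π, E[T_i | X_0 = i] = 1/π_i (Kac's formula). Here π_1 = (9/19)/(10/19 + 9/19) = (9/19)/(1) = 9/19, so E[T_1 | X_0 = 1] = 1/π_1 = (10/19 + 9/19)/(9/19) = (1)/(9/19) = 19/9.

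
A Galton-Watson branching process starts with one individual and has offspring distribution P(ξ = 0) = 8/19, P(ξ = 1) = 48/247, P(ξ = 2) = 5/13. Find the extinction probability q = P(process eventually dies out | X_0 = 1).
q = 1

Mean offspring μ = 0·8/19 + 1·48/247 + 2·5/13 = 238/247 ≤ 1. For μ ≤ 1 with offspring not concentrated at 1, the Galton-Watson process goes extinct almost surely, so q = 1.
(Algebraic check: The pgf is f(s) = 8/19 + 48/247·s + 5/13·s². The extinction probability q is the smallest fixed point of f in [0, 1]. Setting s = f(s):
  5/13·s² + (48/247 − 1)·s + 8/19 = 0
  5/13·s² − (8/19 + 5/13)·s + 8/19 = 0
which factors as (s − 1)·(5/13·s − 8/19) = 0, giving roots s = 1 and s = (8/19)/(5/13) = 104/95. Since 104/95 ≥ 1, the smallest root in [0, 1] is s = 1.)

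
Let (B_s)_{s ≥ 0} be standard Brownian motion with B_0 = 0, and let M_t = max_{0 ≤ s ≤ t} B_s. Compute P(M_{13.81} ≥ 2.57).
P(M_{13.81} ≥ 2.57) = 2·P(B_{13.81} ≥ 2.57) = 2(1 − Φ(2.57/√13.81)) ≈ 0.4892

By the reflection principle for Brownian motion, P(M_t ≥ a) = 2 · P(B_t ≥ a) for a ≥ 0. Since B_t ~ N(0, t), P(B_t ≥ 2.57) = 1 − Φ(2.57/√t) = 1 − Φ(2.57/√13.81) = 1 − Φ(0.6916). So
  P(M_{13.81} ≥ 2.57) = 2(1 − Φ(0.6916)) ≈ 0.4892.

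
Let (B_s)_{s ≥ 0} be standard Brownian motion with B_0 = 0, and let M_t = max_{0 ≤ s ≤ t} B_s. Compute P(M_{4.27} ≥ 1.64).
P(M_{4.27} ≥ 1.64) = 2·P(B_{4.27} ≥ 1.64) = 2(1 − Φ(1.64/√4.27)) ≈ 0.4274

By the reflection principle for Brownian motion, P(M_t ≥ a) = 2 · P(B_t ≥ a) for a ≥ 0. Since B_t ~ N(0, t), P(B_t ≥ 1.64) = 1 − Φ(1.64/√t) = 1 − Φ(1.64/√4.27) = 1 − Φ(0.7937). So
  P(M_{4.27} ≥ 1.64) = 2(1 − Φ(0.7937)) ≈ 0.4274.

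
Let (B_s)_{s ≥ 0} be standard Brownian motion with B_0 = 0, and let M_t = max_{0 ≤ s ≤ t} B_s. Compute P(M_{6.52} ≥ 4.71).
P(M_{6.52} ≥ 4.71) = 2·P(B_{6.52} ≥ 4.71) = 2(1 − Φ(4.71/√6.52)) ≈ 0.0651

By the reflection principle for Brownian motion, P(M_t ≥ a) = 2 · P(B_t ≥ a) for a ≥ 0. Since B_t ~ N(0, t), P(B_t ≥ 4.71) = 1 − Φ(4.71/√t) = 1 − Φ(4.71/√6.52) = 1 − Φ(1.8446). So
  P(M_{6.52} ≥ 4.71) = 2(1 − Φ(1.8446)) ≈ 0.0651.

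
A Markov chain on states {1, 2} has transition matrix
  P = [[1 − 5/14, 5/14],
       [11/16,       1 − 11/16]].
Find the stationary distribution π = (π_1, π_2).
π_1 = 77/117, π_2 = 40/117

Solve πP = π with π_1 + π_2 = 1. From πP = π: π_1 · (1 − 5/14) + π_2 · 11/16 = π_1 ⇒ π_2 · 11/16 = π_1 · 5/14 ⇒ π_2/π_1 = (5/14)/(11/16) = 40/77. Together with π_1 + π_2 = 1:
  π_1 = (11/16)/(5/14 + 11/16) = (11/16)/(117/112) = 77/117,
  π_2 = (5/14)/(5/14 + 11/16) = (5/14)/(117/112) = 40/117.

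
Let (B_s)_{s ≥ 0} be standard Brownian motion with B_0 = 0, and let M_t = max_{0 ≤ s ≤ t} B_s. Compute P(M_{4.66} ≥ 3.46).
P(M_{4.66} ≥ 3.46) = 2·P(B_{4.66} ≥ 3.46) = 2(1 − Φ(3.46/√4.66)) ≈ 0.1090

By the reflection principle for Brownian motion, P(M_t ≥ a) = 2 · P(B_t ≥ a) for a ≥ 0. Since B_t ~ N(0, t), P(B_t ≥ 3.46) = 1 − Φ(3.46/√t) = 1 − Φ(3.46/√4.66) = 1 − Φ(1.6028). So
  P(M_{4.66} ≥ 3.46) = 2(1 − Φ(1.6028)) ≈ 0.1090.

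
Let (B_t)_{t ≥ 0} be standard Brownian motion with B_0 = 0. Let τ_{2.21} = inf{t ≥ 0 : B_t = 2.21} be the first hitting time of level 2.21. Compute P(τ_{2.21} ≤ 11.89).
P(τ_{2.21} ≤ 11.89) = 2(1 − Φ(2.21/√11.89)) = 2(1 − Φ(0.6409)) ≈ 0.5216

By the reflection principle for standard BM, P(τ_b ≤ t) = 2 · P(B_t ≥ b). Since B_t ~ N(0, t), P(B_t ≥ 2.21) = 1 − Φ(2.21/√t) = 1 − Φ(2.21/√11.89) = 1 − Φ(0.6409) ≈ 0.26079. Doubling: P(τ_{2.21} ≤ 11.89) ≈ 2 · 0.26079 = 0.52158 ≈ 0.5216.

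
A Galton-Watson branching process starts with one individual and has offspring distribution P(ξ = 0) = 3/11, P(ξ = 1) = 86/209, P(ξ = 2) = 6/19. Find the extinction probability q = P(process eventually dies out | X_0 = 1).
q = 19/22

The pgf is f(s) = 3/11 + 86/209·s + 6/19·s². The extinction probability q is the smallest fixed point of f in [0, 1]. Setting s = f(s):
  6/19·s² + (86/209 − 1)·s + 3/11 = 0
  6/19·s² − (3/11 + 6/19)·s + 3/11 = 0
which factors as (s − 1)·(6/19·s − 3/11) = 0, giving roots s = 1 and s = (3/11)/(6/19) = 19/22.
Mean offspring μ = 86/209 + 2·6/19 = 218/209 > 1 (supercritical), so q < 1. The extinction probability is the smaller root: q = (3/11)/(6/19) = 19/22.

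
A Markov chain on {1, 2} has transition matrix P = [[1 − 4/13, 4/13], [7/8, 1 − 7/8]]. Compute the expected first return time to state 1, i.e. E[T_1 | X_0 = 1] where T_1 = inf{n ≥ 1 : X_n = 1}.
E[T_1 | X_0 = 1] = 1/π_1 = 123/91

For an irreducible recurrent Markov chain with stationary distribution π, E[T_i | X_0 = i] = 1/π_i (Kac's formula). Here π_1 = (7/8)/(4/13 + 7/8) = (7/8)/(123/104) = 91/123, so E[T_1 | X_0 = 1] = 1/π_1 = (4/13 + 7/8)/(7/8) = (123/104)/(7/8) = 123/91.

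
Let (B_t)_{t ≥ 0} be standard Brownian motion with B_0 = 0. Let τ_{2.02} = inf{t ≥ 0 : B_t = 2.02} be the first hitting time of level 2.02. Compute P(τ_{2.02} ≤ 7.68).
P(τ_{2.02} ≤ 7.68) = 2(1 − Φ(2.02/√7.68)) = 2(1 − Φ(0.7289)) ≈ 0.4661

By the reflection principle for standard BM, P(τ_b ≤ t) = 2 · P(B_t ≥ b). Since B_t ~ N(0, t), P(B_t ≥ 2.02) = 1 − Φ(2.02/√t) = 1 − Φ(2.02/√7.68) = 1 − Φ(0.7289) ≈ 0.23303. Doubling: P(τ_{2.02} ≤ 7.68) ≈ 2 · 0.23303 = 0.46606 ≈ 0.4661.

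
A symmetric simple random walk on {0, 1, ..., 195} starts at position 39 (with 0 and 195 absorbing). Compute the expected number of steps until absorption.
E[τ | X_0 = 39] = 6084

Let v_k = E[τ | X_0 = k]. Boundary: v_0 = v_195 = 0. Recurrence: v_k = 1 + (v_{k-1} + v_{k+1})/2 for 1 ≤ k ≤ 194. The particular solution to v_k − (v_{k-1} + v_{k+1})/2 = 1 is v_k = −k^2. Adding homogeneous solution A + B k and matching boundaries gives v_k = k (195 − k). Substituting k = 39: v_39 = 39 · 156 = 6084.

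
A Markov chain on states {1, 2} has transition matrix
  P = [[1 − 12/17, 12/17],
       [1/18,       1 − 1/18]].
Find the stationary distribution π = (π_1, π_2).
π_1 = 17/233, π_2 = 216/233

Solve πP = π with π_1 + π_2 = 1. From πP = π: π_1 · (1 − 12/17) + π_2 · 1/18 = π_1 ⇒ π_2 · 1/18 = π_1 · 12/17 ⇒ π_2/π_1 = (12/17)/(1/18) = 216/17. Together with π_1 + π_2 = 1:
  π_1 = (1/18)/(12/17 + 1/18) = (1/18)/(233/306) = 17/233,
  π_2 = (12/17)/(12/17 + 1/18) = (12/17)/(233/306) = 216/233.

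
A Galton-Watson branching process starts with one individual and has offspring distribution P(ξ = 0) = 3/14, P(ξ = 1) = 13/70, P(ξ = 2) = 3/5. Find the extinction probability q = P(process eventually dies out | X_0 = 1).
q = 5/14

The pgf is f(s) = 3/14 + 13/70·s + 3/5·s². The extinction probability q is the smallest fixed point of f in [0, 1]. Setting s = f(s):
  3/5·s² + (13/70 − 1)·s + 3/14 = 0
  3/5·s² − (3/14 + 3/5)·s + 3/14 = 0
which factors as (s − 1)·(3/5·s − 3/14) = 0, giving roots s = 1 and s = (3/14)/(3/5) = 5/14.
Mean offspring μ = 13/70 + 2·3/5 = 97/70 > 1 (supercritical), so q < 1. The extinction probability is the smaller root: q = (3/14)/(3/5) = 5/14.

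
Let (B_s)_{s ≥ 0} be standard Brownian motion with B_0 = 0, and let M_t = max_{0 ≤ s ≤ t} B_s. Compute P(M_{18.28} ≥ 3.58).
P(M_{18.28} ≥ 3.58) = 2·P(B_{18.28} ≥ 3.58) = 2(1 − Φ(3.58/√18.28)) ≈ 0.4024

By the reflection principle for Brownian motion, P(M_t ≥ a) = 2 · P(B_t ≥ a) for a ≥ 0. Since B_t ~ N(0, t), P(B_t ≥ 3.58) = 1 − Φ(3.58/√t) = 1 − Φ(3.58/√18.28) = 1 − Φ(0.8373). So
  P(M_{18.28} ≥ 3.58) = 2(1 − Φ(0.8373)) ≈ 0.4024.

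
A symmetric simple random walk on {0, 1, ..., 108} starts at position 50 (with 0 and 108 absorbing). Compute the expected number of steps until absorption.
E[τ | X_0 = 50] = 2900

Let v_k = E[τ | X_0 = k]. Boundary: v_0 = v_108 = 0. Recurrence: v_k = 1 + (v_{k-1} + v_{k+1})/2 for 1 ≤ k ≤ 107. The particular solution to v_k − (v_{k-1} + v_{k+1})/2 = 1 is v_k = −k^2. Adding homogeneous solution A + B k and matching boundaries gives v_k = k (108 − k). Substituting k = 50: v_50 = 50 · 58 = 2900.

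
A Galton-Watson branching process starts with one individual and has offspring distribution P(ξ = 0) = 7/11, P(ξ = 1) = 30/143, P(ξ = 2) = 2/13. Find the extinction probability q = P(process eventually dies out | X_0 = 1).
q = 1

Mean offspring μ = 0·7/11 + 1·30/143 + 2·2/13 = 74/143 ≤ 1. For μ ≤ 1 with offspring not concentrated at 1, the Galton-Watson process goes extinct almost surely, so q = 1.
(Algebraic check: The pgf is f(s) = 7/11 + 30/143·s + 2/13·s². The extinction probability q is the smallest fixed point of f in [0, 1]. Setting s = f(s):
  2/13·s² + (30/143 − 1)·s + 7/11 = 0
  2/13·s² − (7/11 + 2/13)·s + 7/11 = 0
which factors as (s − 1)·(2/13·s − 7/11) = 0, giving roots s = 1 and s = (7/11)/(2/13) = 91/22. Since 91/22 ≥ 1, the smallest root in [0, 1] is s = 1.)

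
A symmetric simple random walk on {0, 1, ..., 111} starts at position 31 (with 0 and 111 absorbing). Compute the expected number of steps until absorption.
E[τ | X_0 = 31] = 2480

Let v_k = E[τ | X_0 = k]. Boundary: v_0 = v_111 = 0. Recurrence: v_k = 1 + (v_{k-1} + v_{k+1})/2 for 1 ≤ k ≤ 110. The particular solution to v_k − (v_{k-1} + v_{k+1})/2 = 1 is v_k = −k^2. Adding homogeneous solution A + B k and matching boundaries gives v_k = k (111 − k). Substituting k = 31: v_31 = 31 · 80 = 2480.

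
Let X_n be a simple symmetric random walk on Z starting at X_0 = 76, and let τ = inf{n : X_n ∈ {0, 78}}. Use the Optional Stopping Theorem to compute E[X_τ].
E[X_τ] = 76

X_n is a martingale and τ is a bounded-mean stopping time (indeed τ is finite a.s. with bounded expectation since the walk is in a bounded region). By the OST, E[X_τ] = E[X_0] = 76. Equivalently: E[X_τ] = 78 · P(hit 78 first) + 0 · P(hit 0 first) = 78 · (76/78) = 76.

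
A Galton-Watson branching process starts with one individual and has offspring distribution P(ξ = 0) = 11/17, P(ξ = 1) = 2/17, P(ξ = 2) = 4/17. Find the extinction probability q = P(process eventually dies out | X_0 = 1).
q = 1

Mean offspring μ = 0·11/17 + 1·2/17 + 2·4/17 = 10/17 ≤ 1. For μ ≤ 1 with offspring not concentrated at 1, the Galton-Watson process goes extinct almost surely, so q = 1.
(Algebraic check: The pgf is f(s) = 11/17 + 2/17·s + 4/17·s². The extinction probability q is the smallest fixed point of f in [0, 1]. Setting s = f(s):
  4/17·s² + (2/17 − 1)·s + 11/17 = 0
  4/17·s² − (11/17 + 4/17)·s + 11/17 = 0
which factors as (s − 1)·(4/17·s − 11/17) = 0, giving roots s = 1 and s = (11/17)/(4/17) = 11/4. Since 11/4 ≥ 1, the smallest root in [0, 1] is s = 1.)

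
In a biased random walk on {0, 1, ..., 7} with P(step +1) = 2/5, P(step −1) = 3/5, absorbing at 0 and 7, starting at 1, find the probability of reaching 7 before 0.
P(hit 7 before 0) = (1 − (3/2)^1) / (1 − (3/2)^7) = 64/2059

Let u_k denote P(reach 7 before 0 | start at k). Boundary: u_0 = 0, u_7 = 1. Recurrence: u_k = 2/5·u_{k+1} + 3/5·u_{k-1} for 1 ≤ k ≤ 6. Try u_k = A + B·r^k with r = q/p = (3/5)/(2/5) = 3/2. Substitution satisfies the recurrence; boundary conditions give:
  u_k = (1 − r^k) / (1 − r^N) = (1 − (3/2)^1) / (1 − (3/2)^7) = 64/2059.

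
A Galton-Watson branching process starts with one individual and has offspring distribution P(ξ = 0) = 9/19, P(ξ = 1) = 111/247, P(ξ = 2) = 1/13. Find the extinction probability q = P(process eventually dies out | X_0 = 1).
q = 1

Mean offspring μ = 0·9/19 + 1·111/247 + 2·1/13 = 149/247 ≤ 1. For μ ≤ 1 with offspring not concentrated at 1, the Galton-Watson process goes extinct almost surely, so q = 1.
(Algebraic check: The pgf is f(s) = 9/19 + 111/247·s + 1/13·s². The extinction probability q is the smallest fixed point of f in [0, 1]. Setting s = f(s):
  1/13·s² + (111/247 − 1)·s + 9/19 = 0
  1/13·s² − (9/19 + 1/13)·s + 9/19 = 0
which factors as (s − 1)·(1/13·s − 9/19) = 0, giving roots s = 1 and s = (9/19)/(1/13) = 117/19. Since 117/19 ≥ 1, the smallest root in [0, 1] is s = 1.)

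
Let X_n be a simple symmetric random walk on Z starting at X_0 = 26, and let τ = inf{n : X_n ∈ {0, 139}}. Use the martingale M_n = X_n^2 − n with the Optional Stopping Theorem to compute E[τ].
E[τ] = 2938

M_n = X_n^2 − n is a martingale (since E[X_{n+1}^2 | F_n] = X_n^2 + 1). By OST (τ has finite mean in a bounded region), E[M_τ] = E[M_0] = X_0^2 − 0 = 26^2 = 676. Also E[M_τ] = E[X_τ^2] − E[τ]. The walk exits at 0 or 139, with P(hit 139 first) = 26/139, so E[X_τ^2] = 139^2 · 26/139 + 0 = 3614. Thus E[τ] = E[X_τ^2] − E[M_τ] = 3614 − 676 = 2938 = 26(139 − 26) = 2938.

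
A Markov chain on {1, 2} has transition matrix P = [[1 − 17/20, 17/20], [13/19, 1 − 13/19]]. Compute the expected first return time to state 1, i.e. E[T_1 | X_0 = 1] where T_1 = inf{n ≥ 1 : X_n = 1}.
E[T_1 | X_0 = 1] = 1/π_1 = 583/260

For an irreducible recurrent Markov chain with stationary distribution π, E[T_i | X_0 = i] = 1/π_i (Kac's formula). Here π_1 = (13/19)/(17/20 + 13/19) = (13/19)/(583/380) = 260/583, so E[T_1 | X_0 = 1] = 1/π_1 = (17/20 + 13/19)/(13/19) = (583/380)/(13/19) = 583/260.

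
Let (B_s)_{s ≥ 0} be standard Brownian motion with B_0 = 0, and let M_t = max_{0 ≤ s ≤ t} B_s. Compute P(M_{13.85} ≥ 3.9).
P(M_{13.85} ≥ 3.9) = 2·P(B_{13.85} ≥ 3.9) = 2(1 − Φ(3.9/√13.85)) ≈ 0.2947

By the reflection principle for Brownian motion, P(M_t ≥ a) = 2 · P(B_t ≥ a) for a ≥ 0. Since B_t ~ N(0, t), P(B_t ≥ 3.9) = 1 − Φ(3.9/√t) = 1 − Φ(3.9/√13.85) = 1 − Φ(1.0479). So
  P(M_{13.85} ≥ 3.9) = 2(1 − Φ(1.0479)) ≈ 0.2947.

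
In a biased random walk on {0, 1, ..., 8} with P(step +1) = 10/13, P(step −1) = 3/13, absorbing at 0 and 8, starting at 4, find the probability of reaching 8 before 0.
P(hit 8 before 0) = (1 − (3/10)^4) / (1 − (3/10)^8) = 10000/10081

Let u_k denote P(reach 8 before 0 | start at k). Boundary: u_0 = 0, u_8 = 1. Recurrence: u_k = 10/13·u_{k+1} + 3/13·u_{k-1} for 1 ≤ k ≤ 7. Try u_k = A + B·r^k with r = q/p = (3/13)/(10/13) = 3/10. Substitution satisfies the recurrence; boundary conditions give:
  u_k = (1 − r^k) / (1 − r^N) = (1 − (3/10)^4) / (1 − (3/10)^8) = 10000/10081.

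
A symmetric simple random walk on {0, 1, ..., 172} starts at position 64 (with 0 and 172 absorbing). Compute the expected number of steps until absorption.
E[τ | X_0 = 64] = 6912

Let v_k = E[τ | X_0 = k]. Boundary: v_0 = v_172 = 0. Recurrence: v_k = 1 + (v_{k-1} + v_{k+1})/2 for 1 ≤ k ≤ 171. The particular solution to v_k − (v_{k-1} + v_{k+1})/2 = 1 is v_k = −k^2. Adding homogeneous solution A + B k and matching boundaries gives v_k = k (172 − k). Substituting k = 64: v_64 = 64 · 108 = 6912.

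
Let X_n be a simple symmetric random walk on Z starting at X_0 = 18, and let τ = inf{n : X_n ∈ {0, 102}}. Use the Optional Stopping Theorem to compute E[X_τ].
E[X_τ] = 18

X_n is a martingale and τ is a bounded-mean stopping time (indeed τ is finite a.s. with bounded expectation since the walk is in a bounded region). By the OST, E[X_τ] = E[X_0] = 18. Equivalently: E[X_τ] = 102 · P(hit 102 first) + 0 · P(hit 0 first) = 102 · (18/102) = 18.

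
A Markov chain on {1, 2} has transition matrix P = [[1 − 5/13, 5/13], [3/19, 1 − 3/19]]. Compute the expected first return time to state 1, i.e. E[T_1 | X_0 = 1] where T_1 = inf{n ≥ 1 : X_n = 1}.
E[T_1 | X_0 = 1] = 1/π_1 = 134/39

For an irreducible recurrent Markov chain with stationary distribution π, E[T_i | X_0 = i] = 1/π_i (Kac's formula). Here π_1 = (3/19)/(5/13 + 3/19) = (3/19)/(134/247) = 39/134, so E[T_1 | X_0 = 1] = 1/π_1 = (5/13 + 3/19)/(3/19) = (134/247)/(3/19) = 134/39.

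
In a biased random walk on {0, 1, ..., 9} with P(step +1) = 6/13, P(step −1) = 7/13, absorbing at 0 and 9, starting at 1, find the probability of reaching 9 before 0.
P(hit 9 before 0) = (1 − (7/6)^1) / (1 − (7/6)^9) = 1679616/30275911

Let u_k denote P(reach 9 before 0 | start at k). Boundary: u_0 = 0, u_9 = 1. Recurrence: u_k = 6/13·u_{k+1} + 7/13·u_{k-1} for 1 ≤ k ≤ 8. Try u_k = A + B·r^k with r = q/p = (7/13)/(6/13) = 7/6. Substitution satisfies the recurrence; boundary conditions give:
  u_k = (1 − r^k) / (1 − r^N) = (1 − (7/6)^1) / (1 − (7/6)^9) = 1679616/30275911.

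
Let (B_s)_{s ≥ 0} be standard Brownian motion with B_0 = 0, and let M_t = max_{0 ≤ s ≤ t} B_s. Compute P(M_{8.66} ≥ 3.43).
P(M_{8.66} ≥ 3.43) = 2·P(B_{8.66} ≥ 3.43) = 2(1 − Φ(3.43/√8.66)) ≈ 0.2438

By the reflection principle for Brownian motion, P(M_t ≥ a) = 2 · P(B_t ≥ a) for a ≥ 0. Since B_t ~ N(0, t), P(B_t ≥ 3.43) = 1 − Φ(3.43/√t) = 1 − Φ(3.43/√8.66) = 1 − Φ(1.1656). So
  P(M_{8.66} ≥ 3.43) = 2(1 − Φ(1.1656)) ≈ 0.2438.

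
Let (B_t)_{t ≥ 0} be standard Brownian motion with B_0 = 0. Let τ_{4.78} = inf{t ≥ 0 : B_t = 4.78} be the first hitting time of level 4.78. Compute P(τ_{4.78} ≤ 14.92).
P(τ_{4.78} ≤ 14.92) = 2(1 − Φ(4.78/√14.92)) = 2(1 − Φ(1.2375)) ≈ 0.2159

By the reflection principle for standard BM, P(τ_b ≤ t) = 2 · P(B_t ≥ b). Since B_t ~ N(0, t), P(B_t ≥ 4.78) = 1 − Φ(4.78/√t) = 1 − Φ(4.78/√14.92) = 1 − Φ(1.2375) ≈ 0.10795. Doubling: P(τ_{4.78} ≤ 14.92) ≈ 2 · 0.10795 = 0.21590 ≈ 0.2159.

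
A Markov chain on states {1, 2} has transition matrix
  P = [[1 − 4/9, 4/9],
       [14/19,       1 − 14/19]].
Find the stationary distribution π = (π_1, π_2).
π_1 = 63/101, π_2 = 38/101

Solve πP = π with π_1 + π_2 = 1. From πP = π: π_1 · (1 − 4/9) + π_2 · 14/19 = π_1 ⇒ π_2 · 14/19 = π_1 · 4/9 ⇒ π_2/π_1 = (4/9)/(14/19) = 38/63. Together with π_1 + π_2 = 1:
  π_1 = (14/19)/(4/9 + 14/19) = (14/19)/(202/171) = 63/101,
  π_2 = (4/9)/(4/9 + 14/19) = (4/9)/(202/171) = 38/101.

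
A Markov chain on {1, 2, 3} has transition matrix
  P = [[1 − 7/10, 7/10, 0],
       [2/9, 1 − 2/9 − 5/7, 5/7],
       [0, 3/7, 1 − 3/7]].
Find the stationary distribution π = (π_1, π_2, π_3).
π = (5/47, 63/188, 105/188)

This is a birth-death chain on three states, which satisfies detailed balance: π_1 · P_{12} = π_2 · P_{21} and π_2 · P_{23} = π_3 · P_{32}.
From π_1 · 7/10 = π_2 · 2/9: π_2/π_1 = (7/10)/(2/9) = 63/20.
From π_2 · 5/7 = π_3 · 3/7: π_3/π_2 = (5/7)/(3/7) = 5/3.
Take π_1 proportional to 1; then unnormalized π = (1, 63/20, 21/4). Normalize by dividing by the sum 47/5:
  π = (5/47, 63/188, 105/188).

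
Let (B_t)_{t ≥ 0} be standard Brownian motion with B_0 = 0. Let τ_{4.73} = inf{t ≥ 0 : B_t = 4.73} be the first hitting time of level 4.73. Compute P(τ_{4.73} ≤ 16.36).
P(τ_{4.73} ≤ 16.36) = 2(1 − Φ(4.73/√16.36)) = 2(1 − Φ(1.1694)) ≈ 0.2422

By the reflection principle for standard BM, P(τ_b ≤ t) = 2 · P(B_t ≥ b). Since B_t ~ N(0, t), P(B_t ≥ 4.73) = 1 − Φ(4.73/√t) = 1 − Φ(4.73/√16.36) = 1 − Φ(1.1694) ≈ 0.12112. Doubling: P(τ_{4.73} ≤ 16.36) ≈ 2 · 0.12112 = 0.24224 ≈ 0.2422.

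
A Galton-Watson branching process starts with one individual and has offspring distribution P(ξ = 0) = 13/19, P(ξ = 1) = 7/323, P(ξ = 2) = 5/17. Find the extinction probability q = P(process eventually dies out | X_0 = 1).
q = 1

Mean offspring μ = 0·13/19 + 1·7/323 + 2·5/17 = 197/323 ≤ 1. For μ ≤ 1 with offspring not concentrated at 1, the Galton-Watson process goes extinct almost surely, so q = 1.
(Algebraic check: The pgf is f(s) = 13/19 + 7/323·s + 5/17·s². The extinction probability q is the smallest fixed point of f in [0, 1]. Setting s = f(s):
  5/17·s² + (7/323 − 1)·s + 13/19 = 0
  5/17·s² − (13/19 + 5/17)·s + 13/19 = 0
which factors as (s − 1)·(5/17·s − 13/19) = 0, giving roots s = 1 and s = (13/19)/(5/17) = 221/95. Since 221/95 ≥ 1, the smallest root in [0, 1] is s = 1.)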